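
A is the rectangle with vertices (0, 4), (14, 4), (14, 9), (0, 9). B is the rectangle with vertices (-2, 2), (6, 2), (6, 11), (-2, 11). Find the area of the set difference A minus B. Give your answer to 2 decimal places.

|A∩B|: x∈[0,6], y∈[4,9] → 6·5 = 30.
|A| = 70.
|A ∖ B| = |A| − |A∩B| = 70 − 30 = 40.00.

40.00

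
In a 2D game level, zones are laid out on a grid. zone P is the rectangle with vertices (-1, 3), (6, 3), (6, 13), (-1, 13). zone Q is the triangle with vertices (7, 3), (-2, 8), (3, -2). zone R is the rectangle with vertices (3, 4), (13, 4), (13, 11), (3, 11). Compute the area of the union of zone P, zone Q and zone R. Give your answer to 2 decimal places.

By inclusion–exclusion:
Individual areas: |zone P| = 70, |zone Q| = 32.5, |zone R| = 70.
|zone P∩zone Q| = 15.25.
|zone P∩zone R|: x∈[3,6], y∈[4,11] → 3·7 = 21.
|zone Q∩zone R| = 1.3444.
|zone P∩zone Q∩zone R| = 1.3444.
|zone P ∪ zone Q ∪ zone R| = 172.5 − 37.5944 + 1.3444 = 136.25.

136.25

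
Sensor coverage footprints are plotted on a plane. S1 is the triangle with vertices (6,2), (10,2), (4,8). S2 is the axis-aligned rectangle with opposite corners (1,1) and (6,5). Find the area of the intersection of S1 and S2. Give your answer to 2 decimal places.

The intersection is the polygon with vertices (5,5), (6,5), (6,2).
By the shoelace formula its area is 1.50.

1.50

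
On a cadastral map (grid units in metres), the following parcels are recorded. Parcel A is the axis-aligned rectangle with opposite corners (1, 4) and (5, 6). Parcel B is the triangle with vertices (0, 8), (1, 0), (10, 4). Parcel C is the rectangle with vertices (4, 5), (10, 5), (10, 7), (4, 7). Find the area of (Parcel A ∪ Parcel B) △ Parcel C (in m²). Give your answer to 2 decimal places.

|Parcel A ∪ Parcel B| = 38.
|(Parcel A ∪ Parcel B) ∩ Parcel C| = 2.45.
|(Parcel A ∪ Parcel B) △ Parcel C| = 38 + 12 − 4.9 = 45.10.

45.10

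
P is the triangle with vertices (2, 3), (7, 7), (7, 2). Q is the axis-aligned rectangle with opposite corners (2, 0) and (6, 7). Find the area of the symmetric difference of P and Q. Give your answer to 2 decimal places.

24.50

|P| = 12.5, |Q| = 28, |P∩Q| = 8.
|P △ Q| = |P| + |Q| − 2·|P∩Q| = 12.5 + 28 − 16 = 24.50.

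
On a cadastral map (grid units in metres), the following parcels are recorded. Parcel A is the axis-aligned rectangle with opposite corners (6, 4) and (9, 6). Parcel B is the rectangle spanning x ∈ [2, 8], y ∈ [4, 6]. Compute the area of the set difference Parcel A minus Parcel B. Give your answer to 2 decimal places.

2.00

|Parcel A∩Parcel B|: x∈[6,8], y∈[4,6] → 2·2 = 4.
|Parcel A| = 6.
|Parcel A ∖ Parcel B| = |Parcel A| − |Parcel A∩Parcel B| = 6 − 4 = 2.00.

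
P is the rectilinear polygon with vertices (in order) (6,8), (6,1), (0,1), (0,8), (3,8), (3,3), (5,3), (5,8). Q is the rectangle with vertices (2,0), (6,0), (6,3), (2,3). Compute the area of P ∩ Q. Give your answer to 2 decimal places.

The intersection is the polygon with vertices (6,1), (2,1), (2,3), (3,3), (5,3), (6,3).
By the shoelace formula its area is 8.00.

8.00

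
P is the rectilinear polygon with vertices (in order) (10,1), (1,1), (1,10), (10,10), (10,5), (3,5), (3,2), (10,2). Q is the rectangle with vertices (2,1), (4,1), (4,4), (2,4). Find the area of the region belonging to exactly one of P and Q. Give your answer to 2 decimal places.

|P| = 60, |Q| = 6, |P∩Q| = 4.
|P △ Q| = |P| + |Q| − 2·|P∩Q| = 60 + 6 − 8 = 58.00.

58.00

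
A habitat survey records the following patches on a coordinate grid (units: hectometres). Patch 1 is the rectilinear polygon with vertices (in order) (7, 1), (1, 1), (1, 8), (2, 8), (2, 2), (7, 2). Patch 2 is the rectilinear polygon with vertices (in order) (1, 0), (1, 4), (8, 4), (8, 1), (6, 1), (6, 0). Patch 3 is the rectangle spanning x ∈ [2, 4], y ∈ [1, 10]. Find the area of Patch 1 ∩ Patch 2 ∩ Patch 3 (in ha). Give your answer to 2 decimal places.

2.00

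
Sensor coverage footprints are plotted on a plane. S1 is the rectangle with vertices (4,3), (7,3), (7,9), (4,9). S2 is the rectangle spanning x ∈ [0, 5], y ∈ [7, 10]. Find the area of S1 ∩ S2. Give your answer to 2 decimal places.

2.00

|S1∩S2|: x∈[4,5], y∈[7,9] → 1·2 = 2.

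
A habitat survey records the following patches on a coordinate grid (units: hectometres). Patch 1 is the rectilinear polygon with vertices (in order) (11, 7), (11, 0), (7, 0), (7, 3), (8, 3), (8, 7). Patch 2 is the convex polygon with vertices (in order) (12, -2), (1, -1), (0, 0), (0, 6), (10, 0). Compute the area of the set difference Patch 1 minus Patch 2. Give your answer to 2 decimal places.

21.30

|Patch 1| = 24, |Patch 1∩Patch 2| = 2.7.
|Patch 1 ∖ Patch 2| = |Patch 1| − |Patch 1∩Patch 2| = 24 − 2.7 = 21.30.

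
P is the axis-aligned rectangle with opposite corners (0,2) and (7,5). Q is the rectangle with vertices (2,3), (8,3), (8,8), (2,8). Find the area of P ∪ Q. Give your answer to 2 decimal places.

By inclusion–exclusion:
Individual areas: |P| = 21, |Q| = 30.
|P∩Q|: x∈[2,7], y∈[3,5] → 5·2 = 10.
|P ∪ Q| = 51 − 10 = 41.00.

41.00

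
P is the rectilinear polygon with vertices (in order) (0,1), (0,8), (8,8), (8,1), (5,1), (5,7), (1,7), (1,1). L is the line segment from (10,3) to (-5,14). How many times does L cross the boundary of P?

4

The segment meets the boundary at (3.182,8), (4.545,7), (8,4.467), (5,6.667).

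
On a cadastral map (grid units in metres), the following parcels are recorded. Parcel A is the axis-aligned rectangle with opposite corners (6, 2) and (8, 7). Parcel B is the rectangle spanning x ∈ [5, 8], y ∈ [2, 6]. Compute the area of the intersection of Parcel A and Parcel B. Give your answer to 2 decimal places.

|Parcel A∩Parcel B|: x∈[6,8], y∈[2,6] → 2·4 = 8.

8.00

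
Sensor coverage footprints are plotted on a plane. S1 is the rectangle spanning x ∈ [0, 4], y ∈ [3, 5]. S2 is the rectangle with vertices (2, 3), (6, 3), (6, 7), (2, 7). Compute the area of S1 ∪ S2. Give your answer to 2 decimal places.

20.00

By inclusion–exclusion:
Individual areas: |S1| = 8, |S2| = 16.
|S1∩S2|: x∈[2,4], y∈[3,5] → 2·2 = 4.
|S1 ∪ S2| = 24 − 4 = 20.00.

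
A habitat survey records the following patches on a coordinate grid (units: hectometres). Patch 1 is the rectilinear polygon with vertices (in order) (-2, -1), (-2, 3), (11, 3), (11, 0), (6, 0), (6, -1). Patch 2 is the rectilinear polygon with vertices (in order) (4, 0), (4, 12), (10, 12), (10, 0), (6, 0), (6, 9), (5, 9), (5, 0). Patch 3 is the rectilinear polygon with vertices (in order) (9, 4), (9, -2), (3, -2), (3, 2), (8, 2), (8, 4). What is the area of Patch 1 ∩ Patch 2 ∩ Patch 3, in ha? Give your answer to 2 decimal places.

9.00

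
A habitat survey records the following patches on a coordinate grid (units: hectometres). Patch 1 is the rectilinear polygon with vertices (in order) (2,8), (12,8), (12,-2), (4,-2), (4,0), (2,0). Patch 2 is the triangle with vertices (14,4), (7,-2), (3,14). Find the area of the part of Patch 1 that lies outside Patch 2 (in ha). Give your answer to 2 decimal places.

46.83

|Patch 1| = 96, |Patch 1∩Patch 2| = 49.1675.
|Patch 1 ∖ Patch 2| = |Patch 1| − |Patch 1∩Patch 2| = 96 − 49.1675 = 46.83.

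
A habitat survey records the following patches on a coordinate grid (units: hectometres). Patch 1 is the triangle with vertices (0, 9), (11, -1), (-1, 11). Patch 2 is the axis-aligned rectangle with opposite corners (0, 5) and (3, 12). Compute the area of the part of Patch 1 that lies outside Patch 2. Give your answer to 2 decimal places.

|Patch 1| = 6, |Patch 1∩Patch 2| = 2.5909.
|Patch 1 ∖ Patch 2| = |Patch 1| − |Patch 1∩Patch 2| = 6 − 2.5909 = 3.41.

3.41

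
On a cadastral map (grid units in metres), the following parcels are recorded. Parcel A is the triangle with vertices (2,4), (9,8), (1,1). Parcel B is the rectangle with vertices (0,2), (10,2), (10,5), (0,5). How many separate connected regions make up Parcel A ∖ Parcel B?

Parcel A ∖ Parcel B splits into 2 disjoint pieces (area 2.7321, area 0.4048).

2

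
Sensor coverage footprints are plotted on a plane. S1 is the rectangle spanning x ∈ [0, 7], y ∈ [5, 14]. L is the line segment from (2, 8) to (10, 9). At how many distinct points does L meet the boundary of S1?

The segment meets the boundary at (7,8.625).

1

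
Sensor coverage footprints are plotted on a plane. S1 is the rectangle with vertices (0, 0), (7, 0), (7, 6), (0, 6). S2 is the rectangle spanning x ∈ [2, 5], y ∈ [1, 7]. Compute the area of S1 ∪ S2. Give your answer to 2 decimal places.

By inclusion–exclusion:
Individual areas: |S1| = 42, |S2| = 18.
|S1∩S2|: x∈[2,5], y∈[1,6] → 3·5 = 15.
|S1 ∪ S2| = 60 − 15 = 45.00.

45.00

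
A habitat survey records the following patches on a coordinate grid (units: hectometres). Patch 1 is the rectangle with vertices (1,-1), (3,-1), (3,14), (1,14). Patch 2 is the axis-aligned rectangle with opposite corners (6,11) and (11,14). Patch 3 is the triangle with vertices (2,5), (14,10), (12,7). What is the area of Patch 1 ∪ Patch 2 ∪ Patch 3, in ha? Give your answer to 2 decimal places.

57.89

By inclusion–exclusion:
Individual areas: |Patch 1| = 30, |Patch 2| = 15, |Patch 3| = 13.
|Patch 1∩Patch 2| = 0 (no overlap).
|Patch 1∩Patch 3| = 0.1083.
|Patch 2∩Patch 3| = 0.
|Patch 1∩Patch 2∩Patch 3| = 0.
|Patch 1 ∪ Patch 2 ∪ Patch 3| = 58 − 0.1083 + 0 = 57.89.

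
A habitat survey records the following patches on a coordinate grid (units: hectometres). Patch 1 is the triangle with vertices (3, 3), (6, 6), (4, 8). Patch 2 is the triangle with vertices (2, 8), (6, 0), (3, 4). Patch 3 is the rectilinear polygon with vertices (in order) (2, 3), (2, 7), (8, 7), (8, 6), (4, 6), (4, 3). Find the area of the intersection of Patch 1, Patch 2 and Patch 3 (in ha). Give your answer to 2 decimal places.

The intersection is the polygon with vertices (3.158,3.789), (3.429,5.143), (4,4), (3.429,3.429).
By the shoelace formula its area is 0.72.

0.72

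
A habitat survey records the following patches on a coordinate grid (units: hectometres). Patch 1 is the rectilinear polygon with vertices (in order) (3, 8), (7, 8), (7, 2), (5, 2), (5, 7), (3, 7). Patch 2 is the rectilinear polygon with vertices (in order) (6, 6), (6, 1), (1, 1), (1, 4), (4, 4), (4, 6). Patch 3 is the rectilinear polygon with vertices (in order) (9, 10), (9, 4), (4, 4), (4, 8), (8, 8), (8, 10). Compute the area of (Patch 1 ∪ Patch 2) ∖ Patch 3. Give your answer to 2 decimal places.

|Patch 1 ∪ Patch 2| = 29.
|(Patch 1 ∪ Patch 2) ∩ Patch 3| = 11.
|(Patch 1 ∪ Patch 2) ∖ Patch 3| = 29 − 11 = 18.00.

18.00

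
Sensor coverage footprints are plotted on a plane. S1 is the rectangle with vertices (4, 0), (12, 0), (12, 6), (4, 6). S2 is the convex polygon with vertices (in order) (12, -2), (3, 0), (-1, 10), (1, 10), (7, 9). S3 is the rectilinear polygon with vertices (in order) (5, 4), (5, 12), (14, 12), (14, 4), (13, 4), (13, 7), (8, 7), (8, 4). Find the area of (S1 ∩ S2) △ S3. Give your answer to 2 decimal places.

79.36

|S1 ∩ S2| = 34.3636.
|(S1 ∩ S2) ∩ S3| = 6.
|(S1 ∩ S2) △ S3| = 34.3636 + 57 − 12 = 79.36.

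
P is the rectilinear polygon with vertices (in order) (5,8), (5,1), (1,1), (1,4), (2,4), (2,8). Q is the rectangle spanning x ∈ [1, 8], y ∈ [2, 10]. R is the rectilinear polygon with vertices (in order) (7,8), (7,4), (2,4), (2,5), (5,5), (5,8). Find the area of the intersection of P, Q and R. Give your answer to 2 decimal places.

3.00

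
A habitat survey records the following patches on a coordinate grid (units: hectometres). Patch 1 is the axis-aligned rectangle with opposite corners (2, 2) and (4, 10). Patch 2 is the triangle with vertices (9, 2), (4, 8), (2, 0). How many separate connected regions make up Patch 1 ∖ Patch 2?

1

Patch 1 ∖ Patch 2 is a single connected region.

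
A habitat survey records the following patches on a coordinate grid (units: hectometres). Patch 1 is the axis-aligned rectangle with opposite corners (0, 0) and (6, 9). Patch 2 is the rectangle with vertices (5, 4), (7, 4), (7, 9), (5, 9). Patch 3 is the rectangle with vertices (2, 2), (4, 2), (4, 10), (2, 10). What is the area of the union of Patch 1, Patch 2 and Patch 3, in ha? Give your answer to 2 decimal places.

61.00

By inclusion–exclusion:
Individual areas: |Patch 1| = 54, |Patch 2| = 10, |Patch 3| = 16.
|Patch 1∩Patch 2|: x∈[5,6], y∈[4,9] → 1·5 = 5.
|Patch 1∩Patch 3|: x∈[2,4], y∈[2,9] → 2·7 = 14.
|Patch 2∩Patch 3| = 0 (no overlap).
|Patch 1∩Patch 2∩Patch 3| = 0.
|Patch 1 ∪ Patch 2 ∪ Patch 3| = 80 − 19 + 0 = 61.00.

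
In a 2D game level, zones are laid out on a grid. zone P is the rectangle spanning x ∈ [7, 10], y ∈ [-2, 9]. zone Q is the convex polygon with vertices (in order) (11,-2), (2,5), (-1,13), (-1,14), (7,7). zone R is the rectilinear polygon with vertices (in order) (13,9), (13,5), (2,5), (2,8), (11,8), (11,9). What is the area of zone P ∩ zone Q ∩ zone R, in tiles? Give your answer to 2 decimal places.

The intersection is the polygon with vertices (7,7), (7.889,5), (7,5).
By the shoelace formula its area is 0.89.

0.89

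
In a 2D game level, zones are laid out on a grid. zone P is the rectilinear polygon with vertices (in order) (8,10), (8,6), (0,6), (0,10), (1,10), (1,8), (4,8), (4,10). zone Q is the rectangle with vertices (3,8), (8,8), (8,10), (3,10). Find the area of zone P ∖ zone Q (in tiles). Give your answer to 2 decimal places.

18.00

|zone P| = 26, |zone P∩zone Q| = 8.
|zone P ∖ zone Q| = |zone P| − |zone P∩zone Q| = 26 − 8 = 18.00.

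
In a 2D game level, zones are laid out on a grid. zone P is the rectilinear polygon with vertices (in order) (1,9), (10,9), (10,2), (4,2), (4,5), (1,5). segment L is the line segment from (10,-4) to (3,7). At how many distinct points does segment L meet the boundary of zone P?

1

The segment meets the boundary at (6.182,2).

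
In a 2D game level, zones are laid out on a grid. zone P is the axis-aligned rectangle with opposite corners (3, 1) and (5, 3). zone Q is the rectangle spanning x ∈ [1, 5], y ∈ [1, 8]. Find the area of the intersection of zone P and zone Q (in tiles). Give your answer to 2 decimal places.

4.00

|zone P∩zone Q|: x∈[3,5], y∈[1,3] → 2·2 = 4.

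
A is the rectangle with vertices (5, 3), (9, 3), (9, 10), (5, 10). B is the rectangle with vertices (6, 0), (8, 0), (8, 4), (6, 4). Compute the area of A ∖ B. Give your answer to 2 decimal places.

|A∩B|: x∈[6,8], y∈[3,4] → 2·1 = 2.
|A| = 28.
|A ∖ B| = |A| − |A∩B| = 28 − 2 = 26.00.

26.00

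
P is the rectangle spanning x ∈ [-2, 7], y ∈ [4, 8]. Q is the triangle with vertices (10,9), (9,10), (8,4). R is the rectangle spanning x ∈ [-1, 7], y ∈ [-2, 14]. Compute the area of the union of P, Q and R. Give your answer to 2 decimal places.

135.50

By inclusion–exclusion:
Individual areas: |P| = 36, |Q| = 3.5, |R| = 128.
|P∩Q| = 0.
|P∩R|: x∈[-1,7], y∈[4,8] → 8·4 = 32.
|Q∩R| = 0.
|P∩Q∩R| = 0.
|P ∪ Q ∪ R| = 167.5 − 32 + 0 = 135.50.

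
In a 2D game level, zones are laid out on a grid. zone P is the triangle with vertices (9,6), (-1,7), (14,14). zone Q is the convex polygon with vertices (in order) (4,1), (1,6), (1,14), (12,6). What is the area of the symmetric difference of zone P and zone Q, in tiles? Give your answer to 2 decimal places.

|zone P| = 42.5, |zone Q| = 71.5, |zone P∩zone Q| = 23.137.
|zone P △ zone Q| = |zone P| + |zone Q| − 2·|zone P∩zone Q| = 42.5 + 71.5 − 46.2739 = 67.73.

67.73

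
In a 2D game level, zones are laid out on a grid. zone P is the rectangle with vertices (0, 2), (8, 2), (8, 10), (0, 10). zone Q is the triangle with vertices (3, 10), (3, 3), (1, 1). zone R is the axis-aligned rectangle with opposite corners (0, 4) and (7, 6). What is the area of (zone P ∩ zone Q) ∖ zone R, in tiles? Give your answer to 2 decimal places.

|zone P ∩ zone Q| = 6.6111.
|(zone P ∩ zone Q) ∩ zone R| = 2.2222.
|(zone P ∩ zone Q) ∖ zone R| = 6.6111 − 2.2222 = 4.39.

4.39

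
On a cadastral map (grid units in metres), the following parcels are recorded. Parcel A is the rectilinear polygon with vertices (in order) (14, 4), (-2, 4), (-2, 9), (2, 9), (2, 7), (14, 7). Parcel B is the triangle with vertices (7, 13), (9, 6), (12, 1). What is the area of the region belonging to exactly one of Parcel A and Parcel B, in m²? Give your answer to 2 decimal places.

56.86

|Parcel A| = 56, |Parcel B| = 5.5, |Parcel A∩Parcel B| = 2.3179.
|Parcel A △ Parcel B| = |Parcel A| + |Parcel B| − 2·|Parcel A∩Parcel B| = 56 + 5.5 − 4.6357 = 56.86.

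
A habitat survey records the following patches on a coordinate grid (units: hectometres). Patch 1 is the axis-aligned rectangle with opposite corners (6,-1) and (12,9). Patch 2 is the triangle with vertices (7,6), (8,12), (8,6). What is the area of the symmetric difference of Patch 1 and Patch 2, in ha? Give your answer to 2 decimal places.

58.50

|Patch 1| = 60, |Patch 2| = 3, |Patch 1∩Patch 2| = 2.25.
|Patch 1 △ Patch 2| = |Patch 1| + |Patch 2| − 2·|Patch 1∩Patch 2| = 60 + 3 − 4.5 = 58.50.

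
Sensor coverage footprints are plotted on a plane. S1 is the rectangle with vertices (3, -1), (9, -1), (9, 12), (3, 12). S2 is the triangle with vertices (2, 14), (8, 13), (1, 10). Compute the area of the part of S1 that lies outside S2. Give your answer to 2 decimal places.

76.48

|S1| = 78, |S1∩S2| = 1.5238.
|S1 ∖ S2| = |S1| − |S1∩S2| = 78 − 1.5238 = 76.48.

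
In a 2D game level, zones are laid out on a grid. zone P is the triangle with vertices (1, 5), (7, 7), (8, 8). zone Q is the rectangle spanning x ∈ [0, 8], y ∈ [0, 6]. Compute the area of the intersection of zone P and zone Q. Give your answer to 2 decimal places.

The intersection is the polygon with vertices (1,5), (3.333,6), (4,6).
By the shoelace formula its area is 0.33.

0.33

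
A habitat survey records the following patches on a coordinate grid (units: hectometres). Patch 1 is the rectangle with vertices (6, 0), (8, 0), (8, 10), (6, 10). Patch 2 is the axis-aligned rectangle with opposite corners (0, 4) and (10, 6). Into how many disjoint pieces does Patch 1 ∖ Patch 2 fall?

Patch 1 ∖ Patch 2 splits into 2 disjoint pieces (area 8, area 8).

2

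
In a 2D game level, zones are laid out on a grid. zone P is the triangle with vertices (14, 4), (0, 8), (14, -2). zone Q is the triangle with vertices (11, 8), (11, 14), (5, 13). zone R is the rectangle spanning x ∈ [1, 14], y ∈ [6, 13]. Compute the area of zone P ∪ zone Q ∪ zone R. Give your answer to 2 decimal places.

By inclusion–exclusion:
Individual areas: |zone P| = 42, |zone Q| = 18, |zone R| = 91.
|zone P∩zone Q| = 0.
|zone P∩zone R| = 3.9857.
|zone Q∩zone R| = 15.
|zone P∩zone Q∩zone R| = 0.
|zone P ∪ zone Q ∪ zone R| = 151 − 18.9857 + 0 = 132.01.

132.01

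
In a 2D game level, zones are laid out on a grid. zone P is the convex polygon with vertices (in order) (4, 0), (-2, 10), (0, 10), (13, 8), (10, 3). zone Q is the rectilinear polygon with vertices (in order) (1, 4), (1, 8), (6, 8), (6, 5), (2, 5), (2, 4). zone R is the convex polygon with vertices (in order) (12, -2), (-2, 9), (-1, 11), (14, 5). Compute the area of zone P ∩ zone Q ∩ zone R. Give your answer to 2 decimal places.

13.28

The intersection is the polygon with vertices (1,8), (6,8), (6,5), (3.091,5), (1,6.643).
By the shoelace formula its area is 13.28.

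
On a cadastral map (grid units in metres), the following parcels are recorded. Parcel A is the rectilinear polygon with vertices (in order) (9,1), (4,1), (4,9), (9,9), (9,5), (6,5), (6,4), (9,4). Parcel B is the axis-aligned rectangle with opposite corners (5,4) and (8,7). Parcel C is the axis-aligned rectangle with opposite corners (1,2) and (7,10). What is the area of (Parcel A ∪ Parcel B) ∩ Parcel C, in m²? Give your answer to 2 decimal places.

The region (Parcel A ∪ Parcel B) ∩ Parcel C is the polygon with vertices (4,9), (7,9), (7,2), (4,2).
By the shoelace formula its area is 21.00.

21.00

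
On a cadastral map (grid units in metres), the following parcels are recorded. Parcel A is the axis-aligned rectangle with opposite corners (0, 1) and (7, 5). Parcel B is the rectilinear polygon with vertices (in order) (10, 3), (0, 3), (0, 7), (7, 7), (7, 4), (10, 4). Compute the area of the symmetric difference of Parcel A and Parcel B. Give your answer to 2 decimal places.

|Parcel A| = 28, |Parcel B| = 31, |Parcel A∩Parcel B| = 14.
|Parcel A △ Parcel B| = |Parcel A| + |Parcel B| − 2·|Parcel A∩Parcel B| = 28 + 31 − 28 = 31.00.

31.00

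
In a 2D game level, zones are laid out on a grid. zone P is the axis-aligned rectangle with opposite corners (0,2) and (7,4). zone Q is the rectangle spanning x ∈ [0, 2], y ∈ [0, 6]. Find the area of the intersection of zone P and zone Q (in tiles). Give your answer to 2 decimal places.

|zone P∩zone Q|: x∈[0,2], y∈[2,4] → 2·2 = 4.

4.00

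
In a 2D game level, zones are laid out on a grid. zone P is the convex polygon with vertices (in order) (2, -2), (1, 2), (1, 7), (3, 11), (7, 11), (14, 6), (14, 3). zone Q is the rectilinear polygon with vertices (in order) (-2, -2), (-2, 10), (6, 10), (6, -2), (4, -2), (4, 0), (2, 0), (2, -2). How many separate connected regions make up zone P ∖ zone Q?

zone P ∖ zone Q splits into 2 disjoint pieces (area 63.0833, area 3.1667).

2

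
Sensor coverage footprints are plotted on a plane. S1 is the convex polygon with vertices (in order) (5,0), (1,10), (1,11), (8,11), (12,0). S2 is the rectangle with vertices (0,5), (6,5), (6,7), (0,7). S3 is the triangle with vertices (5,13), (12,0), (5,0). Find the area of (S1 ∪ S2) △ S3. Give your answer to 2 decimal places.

|S1 ∪ S2| = 84.2.
|(S1 ∪ S2) ∩ S3| = 44.4231.
|(S1 ∪ S2) △ S3| = 84.2 + 45.5 − 88.8462 = 40.85.

40.85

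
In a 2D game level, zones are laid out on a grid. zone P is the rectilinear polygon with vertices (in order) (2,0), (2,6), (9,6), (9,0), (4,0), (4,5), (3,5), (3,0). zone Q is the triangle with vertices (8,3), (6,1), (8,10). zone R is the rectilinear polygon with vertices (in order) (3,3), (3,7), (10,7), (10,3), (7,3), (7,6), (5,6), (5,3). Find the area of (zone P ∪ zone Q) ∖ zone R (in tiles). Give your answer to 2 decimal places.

28.00

|zone P ∪ zone Q| = 38.7778.
|(zone P ∪ zone Q) ∩ zone R| = 10.7778.
|(zone P ∪ zone Q) ∖ zone R| = 38.7778 − 10.7778 = 28.00.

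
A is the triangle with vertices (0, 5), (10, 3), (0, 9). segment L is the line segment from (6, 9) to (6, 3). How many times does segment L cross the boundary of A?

The segment meets the boundary at (6,3.8), (6,5.4).

2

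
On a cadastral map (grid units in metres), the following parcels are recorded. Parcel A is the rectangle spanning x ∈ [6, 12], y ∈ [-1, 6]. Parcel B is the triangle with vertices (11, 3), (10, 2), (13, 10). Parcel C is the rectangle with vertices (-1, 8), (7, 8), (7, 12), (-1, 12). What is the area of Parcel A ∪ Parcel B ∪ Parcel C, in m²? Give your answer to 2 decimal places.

By inclusion–exclusion:
Individual areas: |Parcel A| = 42, |Parcel B| = 2.5, |Parcel C| = 32.
|Parcel A∩Parcel B| = 1.7857.
|Parcel A∩Parcel C| = 0 (no overlap).
|Parcel B∩Parcel C| = 0.
|Parcel A∩Parcel B∩Parcel C| = 0.
|Parcel A ∪ Parcel B ∪ Parcel C| = 76.5 − 1.7857 + 0 = 74.71.

74.71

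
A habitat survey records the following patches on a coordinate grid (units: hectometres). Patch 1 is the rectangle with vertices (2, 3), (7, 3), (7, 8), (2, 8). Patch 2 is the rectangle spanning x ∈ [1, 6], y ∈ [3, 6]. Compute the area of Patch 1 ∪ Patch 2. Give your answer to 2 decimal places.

By inclusion–exclusion:
Individual areas: |Patch 1| = 25, |Patch 2| = 15.
|Patch 1∩Patch 2|: x∈[2,6], y∈[3,6] → 4·3 = 12.
|Patch 1 ∪ Patch 2| = 40 − 12 = 28.00.

28.00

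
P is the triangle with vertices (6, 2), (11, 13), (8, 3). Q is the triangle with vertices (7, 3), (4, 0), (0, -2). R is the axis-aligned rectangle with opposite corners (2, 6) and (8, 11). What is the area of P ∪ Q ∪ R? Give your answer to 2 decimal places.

By inclusion–exclusion:
Individual areas: |P| = 8.5, |Q| = 3, |R| = 30.
|P∩Q| = 0.1154.
|P∩R| = 0.0364.
|Q∩R| = 0.
|P∩Q∩R| = 0.
|P ∪ Q ∪ R| = 41.5 − 0.1517 + 0 = 41.35.

41.35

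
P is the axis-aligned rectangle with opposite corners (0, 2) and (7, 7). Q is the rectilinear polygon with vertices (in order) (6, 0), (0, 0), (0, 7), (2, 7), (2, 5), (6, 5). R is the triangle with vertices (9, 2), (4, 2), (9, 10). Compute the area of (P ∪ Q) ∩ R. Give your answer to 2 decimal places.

The region (P ∪ Q) ∩ R is the polygon with vertices (7,2), (6,2), (4,2), (7,6.8).
By the shoelace formula its area is 7.20.

7.20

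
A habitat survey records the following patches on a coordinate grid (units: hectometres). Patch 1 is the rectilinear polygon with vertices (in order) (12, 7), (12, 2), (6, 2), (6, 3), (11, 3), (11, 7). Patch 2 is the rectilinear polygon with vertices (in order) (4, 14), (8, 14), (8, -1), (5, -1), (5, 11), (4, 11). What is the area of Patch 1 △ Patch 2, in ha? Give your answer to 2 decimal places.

54.00

|Patch 1| = 10, |Patch 2| = 48, |Patch 1∩Patch 2| = 2.
|Patch 1 △ Patch 2| = |Patch 1| + |Patch 2| − 2·|Patch 1∩Patch 2| = 10 + 48 − 4 = 54.00.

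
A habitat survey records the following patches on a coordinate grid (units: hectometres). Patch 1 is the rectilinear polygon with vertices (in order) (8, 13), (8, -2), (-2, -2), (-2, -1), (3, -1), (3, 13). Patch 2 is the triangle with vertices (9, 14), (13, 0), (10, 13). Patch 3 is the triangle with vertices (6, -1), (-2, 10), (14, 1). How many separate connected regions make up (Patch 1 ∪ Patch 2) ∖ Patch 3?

(Patch 1 ∪ Patch 2) ∖ Patch 3 splits into 4 disjoint pieces (area 36.0938, area 16.6875, area 4.9082, area 0.0136).

4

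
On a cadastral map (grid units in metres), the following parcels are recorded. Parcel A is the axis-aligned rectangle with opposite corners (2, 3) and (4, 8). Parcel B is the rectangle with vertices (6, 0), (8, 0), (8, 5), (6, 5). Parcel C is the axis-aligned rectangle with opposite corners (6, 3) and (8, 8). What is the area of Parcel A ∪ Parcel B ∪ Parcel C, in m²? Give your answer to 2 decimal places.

By inclusion–exclusion:
Individual areas: |Parcel A| = 10, |Parcel B| = 10, |Parcel C| = 10.
|Parcel A∩Parcel B| = 0 (no overlap).
|Parcel A∩Parcel C| = 0 (no overlap).
|Parcel B∩Parcel C|: x∈[6,8], y∈[3,5] → 2·2 = 4.
|Parcel A∩Parcel B∩Parcel C| = 0.
|Parcel A ∪ Parcel B ∪ Parcel C| = 30 − 4 + 0 = 26.00.

26.00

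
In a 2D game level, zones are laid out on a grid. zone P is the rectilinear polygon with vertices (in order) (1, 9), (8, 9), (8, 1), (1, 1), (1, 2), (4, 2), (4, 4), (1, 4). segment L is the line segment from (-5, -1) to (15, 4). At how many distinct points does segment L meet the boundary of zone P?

2

The segment meets the boundary at (8,2.25), (3,1).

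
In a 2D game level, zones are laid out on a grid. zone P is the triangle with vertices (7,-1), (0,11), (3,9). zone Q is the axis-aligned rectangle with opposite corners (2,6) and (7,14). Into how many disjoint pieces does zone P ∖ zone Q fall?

2

zone P ∖ zone Q splits into 2 disjoint pieces (area 4.4917, area 2.0952).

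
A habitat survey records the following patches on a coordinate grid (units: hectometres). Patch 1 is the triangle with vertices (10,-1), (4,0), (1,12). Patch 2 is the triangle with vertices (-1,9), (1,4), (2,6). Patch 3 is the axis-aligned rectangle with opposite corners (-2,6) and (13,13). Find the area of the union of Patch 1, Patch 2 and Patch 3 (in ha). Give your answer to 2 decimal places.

By inclusion–exclusion:
Individual areas: |Patch 1| = 34.5, |Patch 2| = 4.5, |Patch 3| = 105.
|Patch 1∩Patch 2| = 0.
|Patch 1∩Patch 3| = 7.9615.
|Patch 2∩Patch 3| = 2.7.
|Patch 1∩Patch 2∩Patch 3| = 0.
|Patch 1 ∪ Patch 2 ∪ Patch 3| = 144 − 10.6615 + 0 = 133.34.

133.34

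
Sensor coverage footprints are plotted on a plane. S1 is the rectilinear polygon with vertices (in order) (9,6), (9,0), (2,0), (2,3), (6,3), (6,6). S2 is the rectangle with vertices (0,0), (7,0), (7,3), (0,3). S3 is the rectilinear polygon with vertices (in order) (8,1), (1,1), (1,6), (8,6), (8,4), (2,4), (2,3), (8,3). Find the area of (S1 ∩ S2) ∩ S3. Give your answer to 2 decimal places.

The region (S1 ∩ S2) ∩ S3 is the polygon with vertices (2,3), (6,3), (7,3), (7,1), (2,1).
By the shoelace formula its area is 10.00.

10.00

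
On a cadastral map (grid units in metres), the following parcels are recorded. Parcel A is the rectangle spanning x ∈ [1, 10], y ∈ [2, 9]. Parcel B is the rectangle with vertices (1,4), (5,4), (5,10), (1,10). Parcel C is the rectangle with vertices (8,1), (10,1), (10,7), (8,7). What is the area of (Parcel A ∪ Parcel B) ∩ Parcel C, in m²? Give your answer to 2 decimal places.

The region (Parcel A ∪ Parcel B) ∩ Parcel C is the polygon with vertices (10,2), (8,2), (8,7), (10,7).
By the shoelace formula its area is 10.00.

10.00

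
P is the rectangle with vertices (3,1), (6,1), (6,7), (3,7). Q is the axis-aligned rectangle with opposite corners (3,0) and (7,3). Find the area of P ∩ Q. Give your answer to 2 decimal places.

6.00

|P∩Q|: x∈[3,6], y∈[1,3] → 3·2 = 6.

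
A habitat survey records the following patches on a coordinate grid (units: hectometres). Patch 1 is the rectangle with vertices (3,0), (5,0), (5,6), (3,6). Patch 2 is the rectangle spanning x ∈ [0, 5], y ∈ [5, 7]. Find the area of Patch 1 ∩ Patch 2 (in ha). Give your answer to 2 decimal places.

|Patch 1∩Patch 2|: x∈[3,5], y∈[5,6] → 2·1 = 2.

2.00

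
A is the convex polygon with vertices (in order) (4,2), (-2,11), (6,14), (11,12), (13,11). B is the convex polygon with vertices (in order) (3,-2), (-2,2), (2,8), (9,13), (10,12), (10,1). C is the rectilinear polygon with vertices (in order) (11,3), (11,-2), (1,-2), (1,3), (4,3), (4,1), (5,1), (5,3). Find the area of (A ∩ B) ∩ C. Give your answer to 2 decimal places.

0.33

|A ∩ B| = 50.4487.
|(A ∩ B) ∩ C| = 0.33.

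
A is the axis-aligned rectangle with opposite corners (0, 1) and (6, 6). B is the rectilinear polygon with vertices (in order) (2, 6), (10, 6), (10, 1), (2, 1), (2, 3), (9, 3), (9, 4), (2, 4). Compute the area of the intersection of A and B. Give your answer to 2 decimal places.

16.00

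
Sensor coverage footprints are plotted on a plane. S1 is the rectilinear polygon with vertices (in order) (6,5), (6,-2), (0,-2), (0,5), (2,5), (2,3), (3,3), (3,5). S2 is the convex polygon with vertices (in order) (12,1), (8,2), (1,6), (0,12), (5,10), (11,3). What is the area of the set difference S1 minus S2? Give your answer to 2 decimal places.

37.00

|S1| = 40, |S1∩S2| = 3.
|S1 ∖ S2| = |S1| − |S1∩S2| = 40 − 3 = 37.00.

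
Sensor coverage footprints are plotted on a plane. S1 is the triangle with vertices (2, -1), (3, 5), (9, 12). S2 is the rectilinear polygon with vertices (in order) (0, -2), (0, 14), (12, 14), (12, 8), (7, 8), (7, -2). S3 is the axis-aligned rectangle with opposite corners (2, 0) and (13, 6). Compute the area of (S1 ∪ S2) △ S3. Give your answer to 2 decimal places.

|S1 ∪ S2| = 142.
|(S1 ∪ S2) ∩ S3| = 30.
|(S1 ∪ S2) △ S3| = 142 + 66 − 60 = 148.00.

148.00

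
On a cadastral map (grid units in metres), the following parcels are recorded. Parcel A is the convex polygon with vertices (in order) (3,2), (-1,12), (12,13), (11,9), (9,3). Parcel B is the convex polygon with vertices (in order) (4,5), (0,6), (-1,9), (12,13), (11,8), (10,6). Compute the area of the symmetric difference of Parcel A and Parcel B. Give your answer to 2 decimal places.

44.24

|Parcel A| = 96.5, |Parcel B| = 63, |Parcel A∩Parcel B| = 57.6305.
|Parcel A △ Parcel B| = |Parcel A| + |Parcel B| − 2·|Parcel A∩Parcel B| = 96.5 + 63 − 115.261 = 44.24.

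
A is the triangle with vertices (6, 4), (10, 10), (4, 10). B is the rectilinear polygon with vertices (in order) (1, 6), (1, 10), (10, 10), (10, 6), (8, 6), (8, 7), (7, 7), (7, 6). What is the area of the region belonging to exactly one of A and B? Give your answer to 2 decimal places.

|A| = 18, |B| = 35, |A∩B| = 15.3333.
|A △ B| = |A| + |B| − 2·|A∩B| = 18 + 35 − 30.6667 = 22.33.

22.33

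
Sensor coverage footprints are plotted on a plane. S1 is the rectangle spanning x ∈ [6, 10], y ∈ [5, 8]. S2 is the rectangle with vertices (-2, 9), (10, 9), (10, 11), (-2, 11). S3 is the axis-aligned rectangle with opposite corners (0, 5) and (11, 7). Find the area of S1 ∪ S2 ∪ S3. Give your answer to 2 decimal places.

By inclusion–exclusion:
Individual areas: |S1| = 12, |S2| = 24, |S3| = 22.
|S1∩S2| = 0 (no overlap).
|S1∩S3|: x∈[6,10], y∈[5,7] → 4·2 = 8.
|S2∩S3| = 0 (no overlap).
|S1∩S2∩S3| = 0.
|S1 ∪ S2 ∪ S3| = 58 − 8 + 0 = 50.00.

50.00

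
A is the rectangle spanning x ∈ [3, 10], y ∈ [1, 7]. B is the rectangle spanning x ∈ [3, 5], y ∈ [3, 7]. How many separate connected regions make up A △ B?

A △ B is a single connected region.

1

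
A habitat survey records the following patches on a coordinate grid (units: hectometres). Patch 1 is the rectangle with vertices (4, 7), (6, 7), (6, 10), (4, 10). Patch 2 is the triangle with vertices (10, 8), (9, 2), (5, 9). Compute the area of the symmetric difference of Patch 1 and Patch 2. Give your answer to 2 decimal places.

19.95

|Patch 1| = 6, |Patch 2| = 15.5, |Patch 1∩Patch 2| = 0.775.
|Patch 1 △ Patch 2| = |Patch 1| + |Patch 2| − 2·|Patch 1∩Patch 2| = 6 + 15.5 − 1.55 = 19.95.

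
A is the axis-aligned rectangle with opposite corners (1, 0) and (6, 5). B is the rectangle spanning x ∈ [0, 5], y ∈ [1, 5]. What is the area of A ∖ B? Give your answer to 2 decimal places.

9.00

|A∩B|: x∈[1,5], y∈[1,5] → 4·4 = 16.
|A| = 25.
|A ∖ B| = |A| − |A∩B| = 25 − 16 = 9.00.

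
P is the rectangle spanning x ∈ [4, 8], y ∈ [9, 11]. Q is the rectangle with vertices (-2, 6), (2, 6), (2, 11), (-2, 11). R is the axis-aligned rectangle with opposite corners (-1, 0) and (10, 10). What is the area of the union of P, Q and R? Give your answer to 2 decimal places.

By inclusion–exclusion:
Individual areas: |P| = 8, |Q| = 20, |R| = 110.
|P∩Q| = 0 (no overlap).
|P∩R|: x∈[4,8], y∈[9,10] → 4·1 = 4.
|Q∩R|: x∈[-1,2], y∈[6,10] → 3·4 = 12.
|P∩Q∩R| = 0.
|P ∪ Q ∪ R| = 138 − 16 + 0 = 122.00.

122.00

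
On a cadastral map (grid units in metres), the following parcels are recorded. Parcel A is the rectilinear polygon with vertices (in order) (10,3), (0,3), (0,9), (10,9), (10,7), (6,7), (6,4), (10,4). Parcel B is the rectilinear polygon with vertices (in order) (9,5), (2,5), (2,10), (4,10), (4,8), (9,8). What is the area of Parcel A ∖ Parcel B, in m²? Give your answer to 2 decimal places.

|Parcel A| = 48, |Parcel A∩Parcel B| = 17.
|Parcel A ∖ Parcel B| = |Parcel A| − |Parcel A∩Parcel B| = 48 − 17 = 31.00.

31.00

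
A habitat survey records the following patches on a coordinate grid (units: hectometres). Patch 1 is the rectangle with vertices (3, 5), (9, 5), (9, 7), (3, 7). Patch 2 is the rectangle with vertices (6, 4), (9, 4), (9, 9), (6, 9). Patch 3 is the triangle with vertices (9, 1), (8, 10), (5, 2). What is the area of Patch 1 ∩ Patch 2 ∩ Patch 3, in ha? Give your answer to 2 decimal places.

The intersection is the polygon with vertices (6.125,5), (6.875,7), (8.333,7), (8.556,5).
By the shoelace formula its area is 3.89.

3.89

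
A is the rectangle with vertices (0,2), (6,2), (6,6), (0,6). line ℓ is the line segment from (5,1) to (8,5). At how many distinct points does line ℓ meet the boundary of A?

2

The segment meets the boundary at (6,2.333), (5.75,2).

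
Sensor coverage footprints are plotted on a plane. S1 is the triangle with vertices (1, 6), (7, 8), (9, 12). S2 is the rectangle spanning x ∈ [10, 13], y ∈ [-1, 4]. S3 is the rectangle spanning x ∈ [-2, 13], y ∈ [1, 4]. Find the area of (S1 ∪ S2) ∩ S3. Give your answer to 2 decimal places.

The region (S1 ∪ S2) ∩ S3 is the polygon with vertices (13,1), (10,1), (10,4), (13,4).
By the shoelace formula its area is 9.00.

9.00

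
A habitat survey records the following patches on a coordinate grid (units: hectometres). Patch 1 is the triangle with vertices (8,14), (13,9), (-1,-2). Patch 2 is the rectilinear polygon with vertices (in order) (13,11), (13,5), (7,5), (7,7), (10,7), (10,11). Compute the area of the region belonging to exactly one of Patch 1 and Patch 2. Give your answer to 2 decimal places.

62.86

|Patch 1| = 62.5, |Patch 2| = 24, |Patch 1∩Patch 2| = 11.8182.
|Patch 1 △ Patch 2| = |Patch 1| + |Patch 2| − 2·|Patch 1∩Patch 2| = 62.5 + 24 − 23.6364 = 62.86.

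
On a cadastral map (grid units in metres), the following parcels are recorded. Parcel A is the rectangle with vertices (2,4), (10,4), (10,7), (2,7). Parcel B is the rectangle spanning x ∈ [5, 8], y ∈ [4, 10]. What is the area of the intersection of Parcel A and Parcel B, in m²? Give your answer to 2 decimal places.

9.00

|Parcel A∩Parcel B|: x∈[5,8], y∈[4,7] → 3·3 = 9.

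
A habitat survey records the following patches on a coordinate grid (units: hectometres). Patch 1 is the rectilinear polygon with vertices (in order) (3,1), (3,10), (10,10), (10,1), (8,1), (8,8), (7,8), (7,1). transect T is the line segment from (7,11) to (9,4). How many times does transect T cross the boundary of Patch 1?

3

The segment meets the boundary at (8,7.5), (7.857,8), (7.286,10).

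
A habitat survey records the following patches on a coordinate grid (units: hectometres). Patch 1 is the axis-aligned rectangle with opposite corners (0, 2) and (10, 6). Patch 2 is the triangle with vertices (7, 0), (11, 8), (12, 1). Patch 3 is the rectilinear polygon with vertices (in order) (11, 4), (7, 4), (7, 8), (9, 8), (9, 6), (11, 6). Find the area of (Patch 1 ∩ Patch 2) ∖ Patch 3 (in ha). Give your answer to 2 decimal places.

|Patch 1 ∩ Patch 2| = 4.
|(Patch 1 ∩ Patch 2) ∩ Patch 3| = 1.
|(Patch 1 ∩ Patch 2) ∖ Patch 3| = 4 − 1 = 3.00.

3.00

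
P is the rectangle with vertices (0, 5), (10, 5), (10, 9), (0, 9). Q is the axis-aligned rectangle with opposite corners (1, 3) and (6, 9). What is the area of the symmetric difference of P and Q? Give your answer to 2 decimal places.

30.00

|P∩Q|: x∈[1,6], y∈[5,9] → 5·4 = 20.
|P △ Q| = |P| + |Q| − 2·|P∩Q| = 40 + 30 − 40 = 30.00.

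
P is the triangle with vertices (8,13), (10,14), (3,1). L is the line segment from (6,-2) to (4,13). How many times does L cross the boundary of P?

2

The segment meets the boundary at (4.97,5.727), (5.084,4.87).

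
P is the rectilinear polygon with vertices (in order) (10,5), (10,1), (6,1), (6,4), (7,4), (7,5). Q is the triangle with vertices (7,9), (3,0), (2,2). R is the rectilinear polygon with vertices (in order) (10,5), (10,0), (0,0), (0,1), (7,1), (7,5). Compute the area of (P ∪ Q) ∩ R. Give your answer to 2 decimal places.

|P ∪ Q| = 23.5.
|(P ∪ Q) ∩ R| = 12.47.

12.47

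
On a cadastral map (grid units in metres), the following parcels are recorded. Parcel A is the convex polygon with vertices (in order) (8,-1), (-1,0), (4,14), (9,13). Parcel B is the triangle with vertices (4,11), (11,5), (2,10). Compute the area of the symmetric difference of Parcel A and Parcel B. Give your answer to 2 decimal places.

|Parcel A| = 101, |Parcel B| = 9.5, |Parcel A∩Parcel B| = 8.4212.
|Parcel A △ Parcel B| = |Parcel A| + |Parcel B| − 2·|Parcel A∩Parcel B| = 101 + 9.5 − 16.8425 = 93.66.

93.66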